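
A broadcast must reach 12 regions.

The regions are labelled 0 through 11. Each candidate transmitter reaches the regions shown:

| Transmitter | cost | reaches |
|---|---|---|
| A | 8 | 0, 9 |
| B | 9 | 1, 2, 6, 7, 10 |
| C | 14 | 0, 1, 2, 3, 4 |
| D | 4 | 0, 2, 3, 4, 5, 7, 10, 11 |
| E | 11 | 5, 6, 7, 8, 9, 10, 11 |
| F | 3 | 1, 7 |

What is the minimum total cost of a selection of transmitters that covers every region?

18

D, E, F together cover every region (D ∪ E ∪ F = {0, 1, 2, 3, 4, 5, 6, 7, 8, 9, 10, 11}); total cost 4 + 11 + 3 = 18.
No covering selection has total cost below 18.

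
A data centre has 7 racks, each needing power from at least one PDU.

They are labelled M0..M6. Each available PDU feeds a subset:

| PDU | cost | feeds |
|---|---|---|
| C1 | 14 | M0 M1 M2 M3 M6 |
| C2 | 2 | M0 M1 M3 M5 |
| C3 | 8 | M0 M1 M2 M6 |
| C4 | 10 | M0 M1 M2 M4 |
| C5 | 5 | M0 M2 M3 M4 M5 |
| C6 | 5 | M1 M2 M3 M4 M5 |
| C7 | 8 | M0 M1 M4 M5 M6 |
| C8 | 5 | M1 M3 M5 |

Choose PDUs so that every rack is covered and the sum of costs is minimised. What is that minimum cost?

C6, C7 together cover every rack (C6 ∪ C7 = {M0, M1, M2, M3, M4, M5, M6}); total cost 5 + 8 = 13.
The greedy pick C2, C5, C3 costs 15; no covering selection beats 13.

13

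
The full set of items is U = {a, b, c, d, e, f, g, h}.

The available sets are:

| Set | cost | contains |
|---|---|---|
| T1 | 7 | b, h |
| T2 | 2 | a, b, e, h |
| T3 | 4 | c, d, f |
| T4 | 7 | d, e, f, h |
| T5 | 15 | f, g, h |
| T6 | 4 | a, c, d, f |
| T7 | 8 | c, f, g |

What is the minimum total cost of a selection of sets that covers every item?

T2, T6, T7 together cover every item (T2 ∪ T6 ∪ T7 = {a, b, c, d, e, f, g, h}); total cost 2 + 4 + 8 = 14.
No covering selection has total cost below 14.

14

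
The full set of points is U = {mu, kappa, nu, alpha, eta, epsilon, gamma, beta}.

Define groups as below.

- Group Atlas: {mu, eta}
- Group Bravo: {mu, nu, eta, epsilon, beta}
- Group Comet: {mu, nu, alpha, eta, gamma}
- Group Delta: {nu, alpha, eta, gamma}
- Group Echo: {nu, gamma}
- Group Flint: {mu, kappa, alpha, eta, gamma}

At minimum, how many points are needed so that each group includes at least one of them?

2

H = {nu, eta} meets every group (each contains at least one member of H), and |H| = 2.
The groups Atlas, Echo are pairwise disjoint, so any hitting set needs a separate point for each — at least 2. Hence 2 is optimal.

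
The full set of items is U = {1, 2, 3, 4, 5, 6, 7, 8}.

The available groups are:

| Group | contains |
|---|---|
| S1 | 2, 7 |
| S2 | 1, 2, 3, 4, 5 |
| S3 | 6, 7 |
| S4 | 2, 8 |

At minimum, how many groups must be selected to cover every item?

S2 and S3 and S4 together: S2 ∪ S3 ∪ S4 = {1, 2, 3, 4, 5, 6, 7, 8} — every item is covered.
Only S2 contains 1, so S2 is forced; the remaining 3 items need at least 2 more groups (each remaining group adds at most 2) — so at least 3 groups are needed, and 3 is optimal.

3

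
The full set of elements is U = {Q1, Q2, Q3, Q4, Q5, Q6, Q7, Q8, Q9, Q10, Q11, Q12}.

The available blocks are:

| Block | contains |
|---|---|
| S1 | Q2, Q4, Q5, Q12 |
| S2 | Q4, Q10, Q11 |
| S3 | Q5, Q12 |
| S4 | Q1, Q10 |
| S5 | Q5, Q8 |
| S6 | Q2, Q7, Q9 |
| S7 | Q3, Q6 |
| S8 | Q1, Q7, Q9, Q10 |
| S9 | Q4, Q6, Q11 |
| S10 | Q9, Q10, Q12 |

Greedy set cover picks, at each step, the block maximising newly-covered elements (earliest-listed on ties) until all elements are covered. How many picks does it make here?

5

Greedy: pick S1 (covers 4 new) → pick S8 (covers 4 new) → pick S7 (covers 2 new) → pick S2 (covers 1 new) → pick S5 (covers 1 new). Total picks: 5.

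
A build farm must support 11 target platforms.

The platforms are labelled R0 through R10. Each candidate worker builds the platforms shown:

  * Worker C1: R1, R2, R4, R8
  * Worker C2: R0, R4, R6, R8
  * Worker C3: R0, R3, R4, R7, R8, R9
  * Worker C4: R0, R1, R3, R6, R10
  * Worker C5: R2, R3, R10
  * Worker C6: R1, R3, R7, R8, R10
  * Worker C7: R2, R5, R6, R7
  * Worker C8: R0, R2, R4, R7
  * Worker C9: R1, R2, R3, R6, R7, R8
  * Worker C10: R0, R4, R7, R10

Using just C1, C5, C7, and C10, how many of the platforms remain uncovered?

Union of C1, C5, C7, C10 = {R0, R1, R2, R3, R4, R5, R6, R7, R8, R10}.
Not covered: R9 — 1 platform.

1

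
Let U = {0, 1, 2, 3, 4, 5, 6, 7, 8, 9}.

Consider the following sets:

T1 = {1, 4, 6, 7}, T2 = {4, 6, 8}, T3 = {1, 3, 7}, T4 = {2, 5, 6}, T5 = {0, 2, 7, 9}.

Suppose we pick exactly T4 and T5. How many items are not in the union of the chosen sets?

4

Union of T4, T5 = {0, 2, 5, 6, 7, 9}.
Not covered: 1, 3, 4, 8 — 4 items.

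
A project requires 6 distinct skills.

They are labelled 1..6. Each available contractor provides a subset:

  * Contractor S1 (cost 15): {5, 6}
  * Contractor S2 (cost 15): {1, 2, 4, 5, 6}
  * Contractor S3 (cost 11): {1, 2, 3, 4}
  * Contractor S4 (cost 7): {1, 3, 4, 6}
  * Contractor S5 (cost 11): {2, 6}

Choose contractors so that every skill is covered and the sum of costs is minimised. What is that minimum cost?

S2, S4 together cover every skill (S2 ∪ S4 = {1, 2, 3, 4, 5, 6}); total cost 15 + 7 = 22.
No covering selection has total cost below 22.

22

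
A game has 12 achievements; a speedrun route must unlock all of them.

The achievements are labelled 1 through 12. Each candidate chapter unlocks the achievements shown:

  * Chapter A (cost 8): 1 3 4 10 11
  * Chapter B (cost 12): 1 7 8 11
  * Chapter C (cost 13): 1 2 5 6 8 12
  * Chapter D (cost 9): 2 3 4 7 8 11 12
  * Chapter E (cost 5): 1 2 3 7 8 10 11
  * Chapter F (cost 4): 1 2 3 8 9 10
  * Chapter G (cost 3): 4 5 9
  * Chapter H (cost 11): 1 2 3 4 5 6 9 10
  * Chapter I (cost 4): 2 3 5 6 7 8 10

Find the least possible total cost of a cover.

D, F, I together cover every achievement (D ∪ F ∪ I = {1, 2, 3, 4, 5, 6, 7, 8, 9, 10, 11, 12}); total cost 9 + 4 + 4 = 17.
The greedy pick I, G, E, D costs 21; no covering selection beats 17.

17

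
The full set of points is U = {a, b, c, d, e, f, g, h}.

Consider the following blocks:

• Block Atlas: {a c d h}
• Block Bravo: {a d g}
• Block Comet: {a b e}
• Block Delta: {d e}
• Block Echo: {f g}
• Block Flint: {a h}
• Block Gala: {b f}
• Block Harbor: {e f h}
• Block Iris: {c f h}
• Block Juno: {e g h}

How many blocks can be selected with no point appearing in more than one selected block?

3

Delta, Flint, Gala are pairwise disjoint (Delta={d,e}; Flint={a,h}; Gala={b,f}).
Every remaining block overlaps one of these, and no 4 of the listed blocks are pairwise disjoint, so 3 is the maximum.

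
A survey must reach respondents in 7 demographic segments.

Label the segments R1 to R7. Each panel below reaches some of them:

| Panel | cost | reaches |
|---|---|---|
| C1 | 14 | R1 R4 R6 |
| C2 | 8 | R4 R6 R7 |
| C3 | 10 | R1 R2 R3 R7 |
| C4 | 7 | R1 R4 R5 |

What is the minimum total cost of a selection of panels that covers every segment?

25

C2, C3, C4 together cover every segment (C2 ∪ C3 ∪ C4 = {R1, R2, R3, R4, R5, R6, R7}); total cost 8 + 10 + 7 = 25.
No covering selection has total cost below 25.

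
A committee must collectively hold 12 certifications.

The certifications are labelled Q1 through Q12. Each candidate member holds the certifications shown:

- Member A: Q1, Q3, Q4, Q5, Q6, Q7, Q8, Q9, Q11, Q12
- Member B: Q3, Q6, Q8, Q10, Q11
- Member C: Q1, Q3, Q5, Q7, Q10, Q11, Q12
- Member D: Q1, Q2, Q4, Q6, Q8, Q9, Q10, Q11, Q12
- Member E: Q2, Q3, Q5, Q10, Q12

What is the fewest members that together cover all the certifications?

Take {A, D}. Their union is {Q1, Q2, Q3, Q4, Q5, Q6, Q7, Q8, Q9, Q10, Q11, Q12}, which is all 12 certifications.
No single member has all 12 certifications (the largest, A, has 10), so 2 is optimal.

2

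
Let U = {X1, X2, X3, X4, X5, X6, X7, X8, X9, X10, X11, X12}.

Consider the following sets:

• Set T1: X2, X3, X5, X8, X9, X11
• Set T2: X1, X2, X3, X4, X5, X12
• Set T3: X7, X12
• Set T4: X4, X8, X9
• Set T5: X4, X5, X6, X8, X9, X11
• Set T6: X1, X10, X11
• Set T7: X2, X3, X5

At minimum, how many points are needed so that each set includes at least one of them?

4

H = {X1, X3, X4, X12} meets every set (each contains at least one member of H), and |H| = 4.
The sets T3, T4, T6, T7 are pairwise disjoint, so any hitting set needs a separate point for each — at least 4. Hence 4 is optimal.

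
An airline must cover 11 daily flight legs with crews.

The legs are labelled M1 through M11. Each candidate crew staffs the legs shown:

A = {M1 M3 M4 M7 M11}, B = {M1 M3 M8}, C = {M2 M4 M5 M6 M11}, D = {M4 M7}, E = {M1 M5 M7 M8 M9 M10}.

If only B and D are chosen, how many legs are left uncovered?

Union of B, D = {M1, M3, M4, M7, M8}.
Not covered: M2, M5, M6, M9, M10, M11 — 6 legs.

6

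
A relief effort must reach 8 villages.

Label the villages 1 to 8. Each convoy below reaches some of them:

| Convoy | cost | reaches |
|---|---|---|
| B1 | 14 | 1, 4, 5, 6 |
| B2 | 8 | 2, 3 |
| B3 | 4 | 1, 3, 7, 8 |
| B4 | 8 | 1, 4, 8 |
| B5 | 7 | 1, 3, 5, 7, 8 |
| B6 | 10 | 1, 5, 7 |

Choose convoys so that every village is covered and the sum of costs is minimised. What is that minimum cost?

B1, B2, B3 together cover every village (B1 ∪ B2 ∪ B3 = {1, 2, 3, 4, 5, 6, 7, 8}); total cost 14 + 8 + 4 = 26.
No covering selection has total cost below 26.

26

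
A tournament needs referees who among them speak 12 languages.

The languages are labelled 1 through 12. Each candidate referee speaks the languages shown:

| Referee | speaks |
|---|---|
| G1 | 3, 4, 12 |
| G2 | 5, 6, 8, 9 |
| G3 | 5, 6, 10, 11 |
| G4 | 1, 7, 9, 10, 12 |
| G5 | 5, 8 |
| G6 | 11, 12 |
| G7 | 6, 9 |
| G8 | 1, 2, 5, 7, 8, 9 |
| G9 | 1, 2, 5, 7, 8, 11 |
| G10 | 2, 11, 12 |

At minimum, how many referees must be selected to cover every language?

3

Take {G1, G3, G8}. Their union is {1, 2, 3, 4, 5, 6, 7, 8, 9, 10, 11, 12}, which is all 12 languages.
Only G1 contains 3, so G1 is forced; the remaining 9 languages need at least 2 more referees (each remaining referee adds at most 6) — so at least 3 referees are needed, and 3 is optimal.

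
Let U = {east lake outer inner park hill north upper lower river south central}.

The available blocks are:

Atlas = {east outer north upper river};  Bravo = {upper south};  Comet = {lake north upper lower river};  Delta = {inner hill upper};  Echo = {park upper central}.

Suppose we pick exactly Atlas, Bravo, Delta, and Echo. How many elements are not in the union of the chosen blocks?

Union of Atlas, Bravo, Delta, Echo = {east, outer, inner, park, hill, north, upper, river, south, central}.
Not covered: lake, lower — 2 elements.

2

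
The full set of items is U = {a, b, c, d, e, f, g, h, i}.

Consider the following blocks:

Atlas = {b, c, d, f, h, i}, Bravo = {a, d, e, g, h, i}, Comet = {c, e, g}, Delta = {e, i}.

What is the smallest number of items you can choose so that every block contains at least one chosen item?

2

T = {b, e} meets every block (each contains at least one member of T), and |T| = 2.
No single item lies in every block, so at least 2 are needed and 2 is optimal.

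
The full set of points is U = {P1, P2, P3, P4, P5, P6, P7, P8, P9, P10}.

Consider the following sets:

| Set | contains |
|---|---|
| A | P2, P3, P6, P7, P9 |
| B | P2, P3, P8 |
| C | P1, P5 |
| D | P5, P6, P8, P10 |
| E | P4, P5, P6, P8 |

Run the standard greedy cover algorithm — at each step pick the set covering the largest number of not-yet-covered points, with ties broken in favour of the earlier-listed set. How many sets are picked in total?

Greedy: pick A (covers 5 new) → pick D (covers 3 new) → pick C (covers 1 new) → pick E (covers 1 new). Total picks: 4.

4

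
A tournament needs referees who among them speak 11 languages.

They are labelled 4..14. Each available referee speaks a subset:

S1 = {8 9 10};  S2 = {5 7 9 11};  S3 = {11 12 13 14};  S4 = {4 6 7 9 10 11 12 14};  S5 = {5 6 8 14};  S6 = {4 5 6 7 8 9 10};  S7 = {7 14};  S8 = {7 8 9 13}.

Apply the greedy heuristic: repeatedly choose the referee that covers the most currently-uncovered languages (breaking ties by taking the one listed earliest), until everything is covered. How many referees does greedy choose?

3

Greedy: pick S4 (covers 8 new) → pick S5 (covers 2 new) → pick S3 (covers 1 new). Total picks: 3.
(The true minimum cover uses only 2 referees, so greedy is not optimal here.)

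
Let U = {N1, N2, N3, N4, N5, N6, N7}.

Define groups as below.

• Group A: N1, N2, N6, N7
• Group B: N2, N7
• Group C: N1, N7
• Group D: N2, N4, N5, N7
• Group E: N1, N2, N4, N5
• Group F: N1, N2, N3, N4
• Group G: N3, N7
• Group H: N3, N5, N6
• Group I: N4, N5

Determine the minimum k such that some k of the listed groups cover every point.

C and F and H together: C ∪ F ∪ H = {N1, N2, N3, N4, N5, N6, N7} — every point is covered.
No 2 of the 9 groups cover everything (all 36 combinations miss at least one point), so 3 is optimal.

3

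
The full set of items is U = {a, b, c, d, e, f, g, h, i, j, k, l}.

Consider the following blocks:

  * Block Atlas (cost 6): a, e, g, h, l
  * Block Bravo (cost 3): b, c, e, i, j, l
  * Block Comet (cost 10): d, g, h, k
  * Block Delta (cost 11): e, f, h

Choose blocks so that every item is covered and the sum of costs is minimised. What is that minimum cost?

30

Atlas, Bravo, Comet, Delta together cover every item (Atlas ∪ Bravo ∪ Comet ∪ Delta = {a, b, c, d, e, f, g, h, i, j, k, l}); total cost 6 + 3 + 10 + 11 = 30.
No covering selection has total cost below 30.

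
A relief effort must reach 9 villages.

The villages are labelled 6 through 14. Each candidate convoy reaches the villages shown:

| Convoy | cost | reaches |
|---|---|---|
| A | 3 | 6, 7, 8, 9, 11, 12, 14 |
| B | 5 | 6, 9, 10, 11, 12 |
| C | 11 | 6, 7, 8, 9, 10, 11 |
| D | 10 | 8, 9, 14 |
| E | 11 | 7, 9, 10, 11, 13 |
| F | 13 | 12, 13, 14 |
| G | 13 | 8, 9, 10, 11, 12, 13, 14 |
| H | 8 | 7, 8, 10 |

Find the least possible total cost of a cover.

14

A, E together cover every village (A ∪ E = {6, 7, 8, 9, 10, 11, 12, 13, 14}); total cost 3 + 11 = 14.
The greedy pick A, B, E costs 19; no covering selection beats 14.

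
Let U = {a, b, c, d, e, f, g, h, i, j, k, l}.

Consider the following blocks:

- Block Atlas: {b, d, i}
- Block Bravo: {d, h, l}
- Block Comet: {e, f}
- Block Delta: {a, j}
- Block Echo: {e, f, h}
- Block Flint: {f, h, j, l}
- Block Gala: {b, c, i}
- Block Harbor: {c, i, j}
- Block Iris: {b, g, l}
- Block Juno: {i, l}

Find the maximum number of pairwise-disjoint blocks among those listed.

Bravo, Comet, Delta, Gala are pairwise disjoint (Bravo={d,h,l}; Comet={e,f}; Delta={a,j}; Gala={b,c,i}).
Every remaining block overlaps one of these, and no 5 of the listed blocks are pairwise disjoint, so 4 is the maximum.

4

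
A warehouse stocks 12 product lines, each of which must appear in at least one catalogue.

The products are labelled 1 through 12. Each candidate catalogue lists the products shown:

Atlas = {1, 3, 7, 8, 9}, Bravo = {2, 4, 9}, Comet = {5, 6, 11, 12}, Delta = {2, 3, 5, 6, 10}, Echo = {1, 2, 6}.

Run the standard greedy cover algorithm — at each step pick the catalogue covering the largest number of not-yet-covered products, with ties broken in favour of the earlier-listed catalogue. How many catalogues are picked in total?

4

Greedy: pick Atlas (covers 5 new) → pick Comet (covers 4 new) → pick Bravo (covers 2 new) → pick Delta (covers 1 new). Total picks: 4.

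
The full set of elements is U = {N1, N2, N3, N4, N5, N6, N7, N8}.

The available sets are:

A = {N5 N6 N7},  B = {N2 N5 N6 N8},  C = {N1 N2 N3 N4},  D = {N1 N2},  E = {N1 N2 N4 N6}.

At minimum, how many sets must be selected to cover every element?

Take {A, B, C}. Their union is {N1, N2, N3, N4, N5, N6, N7, N8}, which is all 8 elements.
Only C contains N3, so C is forced; the remaining 4 elements need at least 2 more sets (each remaining set adds at most 3) — so at least 3 sets are needed, and 3 is optimal.

3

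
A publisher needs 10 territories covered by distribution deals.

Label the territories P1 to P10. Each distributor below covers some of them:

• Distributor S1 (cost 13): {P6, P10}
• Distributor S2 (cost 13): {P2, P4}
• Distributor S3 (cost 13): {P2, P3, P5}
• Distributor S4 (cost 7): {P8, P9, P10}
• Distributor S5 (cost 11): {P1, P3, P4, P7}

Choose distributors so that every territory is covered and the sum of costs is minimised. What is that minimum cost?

S1, S3, S4, S5 together cover every territory (S1 ∪ S3 ∪ S4 ∪ S5 = {P1, P2, P3, P4, P5, P6, P7, P8, P9, P10}); total cost 13 + 13 + 7 + 11 = 44.
No covering selection has total cost below 44.

44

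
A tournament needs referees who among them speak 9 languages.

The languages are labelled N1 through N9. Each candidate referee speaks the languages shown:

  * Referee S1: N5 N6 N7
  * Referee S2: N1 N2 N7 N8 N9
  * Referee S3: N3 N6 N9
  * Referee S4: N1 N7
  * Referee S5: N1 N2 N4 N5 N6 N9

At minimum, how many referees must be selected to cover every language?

3

Take {S2, S3, S5}. Their union is {N1, N2, N3, N4, N5, N6, N7, N8, N9}, which is all 9 languages.
Only S3 contains N3, so S3 is forced; the remaining 6 languages need at least 2 more referees (each remaining referee adds at most 4) — so at least 3 referees are needed, and 3 is optimal.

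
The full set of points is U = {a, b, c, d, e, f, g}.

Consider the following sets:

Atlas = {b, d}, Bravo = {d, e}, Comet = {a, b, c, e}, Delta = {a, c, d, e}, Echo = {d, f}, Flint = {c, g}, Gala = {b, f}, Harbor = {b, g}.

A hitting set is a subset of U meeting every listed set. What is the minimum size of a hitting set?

3

H = {b, c, d} meets every set (each contains at least one member of H), and |H| = 3.
The sets Bravo, Flint, Gala are pairwise disjoint, so any hitting set needs a separate point for each — at least 3. Hence 3 is optimal.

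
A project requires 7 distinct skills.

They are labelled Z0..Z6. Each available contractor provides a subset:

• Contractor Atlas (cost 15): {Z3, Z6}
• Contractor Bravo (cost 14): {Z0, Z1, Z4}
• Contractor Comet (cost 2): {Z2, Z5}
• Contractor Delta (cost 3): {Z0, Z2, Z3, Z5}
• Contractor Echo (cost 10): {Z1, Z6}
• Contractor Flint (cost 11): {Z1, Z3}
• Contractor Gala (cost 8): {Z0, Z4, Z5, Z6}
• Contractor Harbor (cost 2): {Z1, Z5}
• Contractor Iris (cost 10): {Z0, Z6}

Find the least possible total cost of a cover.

Delta, Gala, Harbor together cover every skill (Delta ∪ Gala ∪ Harbor = {Z0, Z1, Z2, Z3, Z4, Z5, Z6}); total cost 3 + 8 + 2 = 13.
No covering selection has total cost below 13.

13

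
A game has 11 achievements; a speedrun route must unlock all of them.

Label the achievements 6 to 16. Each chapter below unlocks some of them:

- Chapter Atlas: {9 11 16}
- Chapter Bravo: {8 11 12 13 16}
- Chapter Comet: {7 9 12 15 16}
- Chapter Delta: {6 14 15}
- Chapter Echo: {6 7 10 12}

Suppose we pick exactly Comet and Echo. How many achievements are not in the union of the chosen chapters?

4

Union of Comet, Echo = {6, 7, 9, 10, 12, 15, 16}.
Not covered: 8, 11, 13, 14 — 4 achievements.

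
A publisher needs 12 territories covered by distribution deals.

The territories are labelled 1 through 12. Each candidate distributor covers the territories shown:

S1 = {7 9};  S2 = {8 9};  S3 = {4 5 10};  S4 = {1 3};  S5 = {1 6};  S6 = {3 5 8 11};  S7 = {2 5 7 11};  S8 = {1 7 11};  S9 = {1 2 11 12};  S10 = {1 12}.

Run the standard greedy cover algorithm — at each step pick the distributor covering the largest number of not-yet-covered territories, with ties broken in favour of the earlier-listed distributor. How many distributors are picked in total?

Greedy: pick S6 (covers 4 new) → pick S9 (covers 3 new) → pick S1 (covers 2 new) → pick S3 (covers 2 new) → pick S5 (covers 1 new). Total picks: 5.

5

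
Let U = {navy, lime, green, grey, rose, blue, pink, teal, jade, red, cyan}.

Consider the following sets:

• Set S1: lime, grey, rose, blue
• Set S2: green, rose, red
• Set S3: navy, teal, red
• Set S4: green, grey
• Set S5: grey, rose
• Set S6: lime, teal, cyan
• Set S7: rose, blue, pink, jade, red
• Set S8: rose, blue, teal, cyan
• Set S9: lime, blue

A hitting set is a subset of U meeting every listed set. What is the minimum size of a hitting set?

4

Take H = {lime, grey, blue, red}. Each listed set contains at least one of these, so H is a hitting set of size 4.
No choice of 3 elements meets every set, so 4 is the minimum.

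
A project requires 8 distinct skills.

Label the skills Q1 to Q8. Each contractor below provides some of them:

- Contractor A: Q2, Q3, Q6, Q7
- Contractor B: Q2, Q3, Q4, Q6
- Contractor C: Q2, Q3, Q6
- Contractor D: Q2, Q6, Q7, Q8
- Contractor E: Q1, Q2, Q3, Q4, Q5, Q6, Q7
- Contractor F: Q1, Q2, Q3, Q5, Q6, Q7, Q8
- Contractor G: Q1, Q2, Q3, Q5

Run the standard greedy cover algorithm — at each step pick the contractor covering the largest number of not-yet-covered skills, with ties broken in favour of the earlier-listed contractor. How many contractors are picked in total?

Greedy: pick E (covers 7 new) → pick D (covers 1 new). Total picks: 2.

2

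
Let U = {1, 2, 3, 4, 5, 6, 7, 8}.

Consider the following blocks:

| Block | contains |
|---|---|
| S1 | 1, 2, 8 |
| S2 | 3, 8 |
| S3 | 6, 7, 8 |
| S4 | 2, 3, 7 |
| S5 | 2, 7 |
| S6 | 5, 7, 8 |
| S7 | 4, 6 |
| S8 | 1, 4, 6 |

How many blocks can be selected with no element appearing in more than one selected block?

3

S2, S5, S7 are pairwise disjoint (S2={3,8}; S5={2,7}; S7={4,6}).
Every remaining block overlaps one of these, and no 4 of the listed blocks are pairwise disjoint, so 3 is the maximum.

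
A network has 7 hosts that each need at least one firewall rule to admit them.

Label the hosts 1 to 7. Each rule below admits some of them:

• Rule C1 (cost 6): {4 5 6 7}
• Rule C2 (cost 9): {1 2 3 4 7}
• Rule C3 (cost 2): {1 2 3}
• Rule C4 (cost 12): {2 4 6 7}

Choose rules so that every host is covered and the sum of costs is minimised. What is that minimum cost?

C1, C3 together cover every host (C1 ∪ C3 = {1, 2, 3, 4, 5, 6, 7}); total cost 6 + 2 = 8.
No covering selection has total cost below 8.

8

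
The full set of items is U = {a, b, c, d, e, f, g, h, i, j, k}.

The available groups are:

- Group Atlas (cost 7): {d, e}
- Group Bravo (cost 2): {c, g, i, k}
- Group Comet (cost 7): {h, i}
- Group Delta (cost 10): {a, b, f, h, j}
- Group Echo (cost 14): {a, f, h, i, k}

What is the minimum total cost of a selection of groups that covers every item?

Atlas, Bravo, Delta together cover every item (Atlas ∪ Bravo ∪ Delta = {a, b, c, d, e, f, g, h, i, j, k}); total cost 7 + 2 + 10 = 19.
No covering selection has total cost below 19.

19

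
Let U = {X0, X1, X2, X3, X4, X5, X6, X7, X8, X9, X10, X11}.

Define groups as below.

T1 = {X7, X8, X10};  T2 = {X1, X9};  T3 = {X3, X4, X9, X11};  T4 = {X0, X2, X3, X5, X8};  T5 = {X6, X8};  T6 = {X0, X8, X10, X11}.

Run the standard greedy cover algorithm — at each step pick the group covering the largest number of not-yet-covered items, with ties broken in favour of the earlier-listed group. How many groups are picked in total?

5

Greedy: pick T4 (covers 5 new) → pick T3 (covers 3 new) → pick T1 (covers 2 new) → pick T2 (covers 1 new) → pick T5 (covers 1 new). Total picks: 5.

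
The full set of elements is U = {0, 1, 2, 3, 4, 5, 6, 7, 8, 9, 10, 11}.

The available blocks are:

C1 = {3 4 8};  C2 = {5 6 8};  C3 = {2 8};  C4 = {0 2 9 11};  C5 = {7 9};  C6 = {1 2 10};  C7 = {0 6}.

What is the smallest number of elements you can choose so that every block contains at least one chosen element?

H = {2, 3, 6, 7} meets every block (each contains at least one member of H), and |H| = 4.
The blocks C1, C5, C6, C7 are pairwise disjoint, so any hitting set needs a separate element for each — at least 4. Hence 4 is optimal.

4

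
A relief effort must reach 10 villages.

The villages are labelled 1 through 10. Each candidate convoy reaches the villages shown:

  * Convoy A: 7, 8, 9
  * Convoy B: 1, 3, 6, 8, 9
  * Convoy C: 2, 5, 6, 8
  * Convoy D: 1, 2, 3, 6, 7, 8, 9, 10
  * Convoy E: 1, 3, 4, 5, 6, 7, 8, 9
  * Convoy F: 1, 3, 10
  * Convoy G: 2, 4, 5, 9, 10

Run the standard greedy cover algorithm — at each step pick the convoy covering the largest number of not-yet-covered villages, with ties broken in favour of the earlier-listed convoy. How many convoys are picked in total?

2

Greedy: pick D (covers 8 new) → pick E (covers 2 new). Total picks: 2.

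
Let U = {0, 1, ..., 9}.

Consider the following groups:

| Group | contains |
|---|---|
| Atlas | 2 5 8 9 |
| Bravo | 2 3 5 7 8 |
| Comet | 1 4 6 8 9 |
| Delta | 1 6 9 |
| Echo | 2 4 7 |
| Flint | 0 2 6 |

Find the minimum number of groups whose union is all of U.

3

Bravo and Comet and Flint together: Bravo ∪ Comet ∪ Flint = {0, 1, 2, 3, 4, 5, 6, 7, 8, 9} — every point is covered.
Only Flint contains 0, so Flint is forced; the remaining 7 points need at least 2 more groups (each remaining group adds at most 4) — so at least 3 groups are needed, and 3 is optimal.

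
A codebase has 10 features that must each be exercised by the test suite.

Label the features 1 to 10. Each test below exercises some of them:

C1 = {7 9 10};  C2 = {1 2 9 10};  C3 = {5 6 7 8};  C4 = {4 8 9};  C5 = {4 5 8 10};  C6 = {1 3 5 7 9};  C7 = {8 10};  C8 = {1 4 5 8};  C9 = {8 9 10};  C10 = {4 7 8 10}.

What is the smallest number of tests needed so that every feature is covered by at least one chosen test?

4

C2 and C3 and C5 and C6 together: C2 ∪ C3 ∪ C5 ∪ C6 = {1, 2, 3, 4, 5, 6, 7, 8, 9, 10} — every feature is covered.
No 3 of the 10 tests cover everything (all 120 combinations miss at least one feature), so 4 is optimal.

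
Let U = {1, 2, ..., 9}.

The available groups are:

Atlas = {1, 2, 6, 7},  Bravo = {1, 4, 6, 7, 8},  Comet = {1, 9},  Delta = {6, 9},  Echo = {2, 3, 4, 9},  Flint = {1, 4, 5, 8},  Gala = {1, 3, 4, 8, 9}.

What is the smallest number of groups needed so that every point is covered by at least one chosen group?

Atlas and Echo and Flint together: Atlas ∪ Echo ∪ Flint = {1, 2, 3, 4, 5, 6, 7, 8, 9} — every point is covered.
Only Flint contains 5, so Flint is forced; the remaining 5 points need at least 2 more groups (each remaining group adds at most 3) — so at least 3 groups are needed, and 3 is optimal.

3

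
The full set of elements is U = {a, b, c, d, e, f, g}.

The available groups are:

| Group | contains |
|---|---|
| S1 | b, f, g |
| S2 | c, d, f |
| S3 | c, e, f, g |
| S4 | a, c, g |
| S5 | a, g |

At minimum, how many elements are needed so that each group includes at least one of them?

Take H = {a, f}. Each listed group contains at least one of these, so H is a hitting set of size 2.
The groups S2, S5 are pairwise disjoint, so any hitting set needs a separate element for each — at least 2. Hence 2 is optimal.

2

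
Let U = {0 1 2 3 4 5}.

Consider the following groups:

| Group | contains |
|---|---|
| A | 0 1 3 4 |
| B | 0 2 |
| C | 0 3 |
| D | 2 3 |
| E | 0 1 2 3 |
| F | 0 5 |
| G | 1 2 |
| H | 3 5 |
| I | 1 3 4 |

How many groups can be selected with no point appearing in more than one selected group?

2

C, G are pairwise disjoint (C={0,3}; G={1,2}).
Every remaining group overlaps one of these, and no 3 of the listed groups are pairwise disjoint, so 2 is the maximum.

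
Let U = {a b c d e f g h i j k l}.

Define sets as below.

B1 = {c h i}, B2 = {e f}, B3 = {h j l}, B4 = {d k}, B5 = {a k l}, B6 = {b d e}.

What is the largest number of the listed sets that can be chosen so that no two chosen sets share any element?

B2, B3, B4 are pairwise disjoint (B2={e,f}; B3={h,j,l}; B4={d,k}).
Every remaining set overlaps one of these, and no 4 of the listed sets are pairwise disjoint, so 3 is the maximum.

3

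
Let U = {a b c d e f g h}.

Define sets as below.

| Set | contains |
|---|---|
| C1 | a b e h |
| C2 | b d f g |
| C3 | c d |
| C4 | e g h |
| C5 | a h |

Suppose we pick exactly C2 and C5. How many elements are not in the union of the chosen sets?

Union of C2, C5 = {a, b, d, f, g, h}.
Not covered: c, e — 2 elements.

2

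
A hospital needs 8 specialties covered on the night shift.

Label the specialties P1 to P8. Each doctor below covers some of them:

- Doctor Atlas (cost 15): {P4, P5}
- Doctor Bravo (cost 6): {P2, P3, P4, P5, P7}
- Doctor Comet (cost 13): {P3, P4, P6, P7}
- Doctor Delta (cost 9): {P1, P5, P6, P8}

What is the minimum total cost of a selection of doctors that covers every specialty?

15

Bravo, Delta together cover every specialty (Bravo ∪ Delta = {P1, P2, P3, P4, P5, P6, P7, P8}); total cost 6 + 9 = 15.
No covering selection has total cost below 15.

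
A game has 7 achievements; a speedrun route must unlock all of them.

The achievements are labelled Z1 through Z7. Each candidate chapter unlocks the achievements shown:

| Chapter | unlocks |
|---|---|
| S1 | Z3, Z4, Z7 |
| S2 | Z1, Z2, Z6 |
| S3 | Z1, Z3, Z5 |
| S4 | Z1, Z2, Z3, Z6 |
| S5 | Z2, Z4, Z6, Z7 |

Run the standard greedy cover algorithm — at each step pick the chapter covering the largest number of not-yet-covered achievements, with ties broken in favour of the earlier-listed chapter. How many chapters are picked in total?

3

Greedy: pick S4 (covers 4 new) → pick S1 (covers 2 new) → pick S3 (covers 1 new). Total picks: 3.
(The true minimum cover uses only 2 chapters, so greedy is not optimal here.)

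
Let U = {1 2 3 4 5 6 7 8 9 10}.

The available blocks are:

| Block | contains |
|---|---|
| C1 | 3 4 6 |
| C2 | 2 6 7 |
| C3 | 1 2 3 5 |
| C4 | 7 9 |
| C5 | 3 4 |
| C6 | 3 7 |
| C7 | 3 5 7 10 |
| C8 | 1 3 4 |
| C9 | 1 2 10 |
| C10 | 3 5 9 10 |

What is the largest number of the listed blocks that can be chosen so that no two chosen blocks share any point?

3

C1, C4, C9 are pairwise disjoint (C1={3,4,6}; C4={7,9}; C9={1,2,10}).
Every remaining block overlaps one of these, and no 4 of the listed blocks are pairwise disjoint, so 3 is the maximum.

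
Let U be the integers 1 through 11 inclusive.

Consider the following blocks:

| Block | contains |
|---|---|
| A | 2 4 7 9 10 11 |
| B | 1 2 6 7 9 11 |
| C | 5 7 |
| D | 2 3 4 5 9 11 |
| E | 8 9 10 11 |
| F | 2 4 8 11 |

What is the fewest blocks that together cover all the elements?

3

Take {B, D, E}. Their union is {1, 2, 3, 4, 5, 6, 7, 8, 9, 10, 11}, which is all 11 elements.
Only B contains 1, so B is forced; the remaining 5 elements need at least 2 more blocks (each remaining block adds at most 3) — so at least 3 blocks are needed, and 3 is optimal.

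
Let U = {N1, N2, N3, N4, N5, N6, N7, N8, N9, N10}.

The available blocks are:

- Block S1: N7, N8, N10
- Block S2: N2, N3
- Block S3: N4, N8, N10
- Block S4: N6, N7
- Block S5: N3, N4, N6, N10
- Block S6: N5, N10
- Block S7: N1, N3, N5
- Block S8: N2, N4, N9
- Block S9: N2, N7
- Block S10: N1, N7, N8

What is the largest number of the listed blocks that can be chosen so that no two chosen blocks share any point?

S1, S7, S8 are pairwise disjoint (S1={N7,N8,N10}; S7={N1,N3,N5}; S8={N2,N4,N9}).
Every remaining block overlaps one of these, and no 4 of the listed blocks are pairwise disjoint, so 3 is the maximum.

3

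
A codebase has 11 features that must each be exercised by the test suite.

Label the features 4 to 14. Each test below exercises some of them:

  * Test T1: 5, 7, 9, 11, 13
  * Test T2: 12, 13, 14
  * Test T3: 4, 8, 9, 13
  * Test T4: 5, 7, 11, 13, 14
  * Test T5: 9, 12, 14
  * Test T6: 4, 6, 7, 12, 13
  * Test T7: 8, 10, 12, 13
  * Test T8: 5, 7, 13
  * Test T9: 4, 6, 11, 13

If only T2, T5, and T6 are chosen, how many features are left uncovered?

Union of T2, T5, T6 = {4, 6, 7, 9, 12, 13, 14}.
Not covered: 5, 8, 10, 11 — 4 features.

4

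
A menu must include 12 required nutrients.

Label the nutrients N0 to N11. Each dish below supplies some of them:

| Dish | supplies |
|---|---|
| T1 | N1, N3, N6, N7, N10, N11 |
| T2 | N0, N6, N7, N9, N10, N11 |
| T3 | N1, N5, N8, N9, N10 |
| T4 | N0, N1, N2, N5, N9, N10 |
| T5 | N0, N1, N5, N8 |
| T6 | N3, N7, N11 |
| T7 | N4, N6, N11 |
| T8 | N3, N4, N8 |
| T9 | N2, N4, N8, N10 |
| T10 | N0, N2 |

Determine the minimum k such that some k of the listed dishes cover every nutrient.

3

Take {T1, T4, T9}. Their union is {N0, N1, N2, N3, N4, N5, N6, N7, N8, N9, N10, N11}, which is all 12 nutrients.
No 2 of the 10 dishes cover everything (all 45 combinations miss at least one nutrient), so 3 is optimal.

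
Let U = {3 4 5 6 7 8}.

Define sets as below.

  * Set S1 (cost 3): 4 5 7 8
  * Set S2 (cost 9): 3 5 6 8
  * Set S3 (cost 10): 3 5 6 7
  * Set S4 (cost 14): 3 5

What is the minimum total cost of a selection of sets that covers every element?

S1, S2 together cover every element (S1 ∪ S2 = {3, 4, 5, 6, 7, 8}); total cost 3 + 9 = 12.
No covering selection has total cost below 12.

12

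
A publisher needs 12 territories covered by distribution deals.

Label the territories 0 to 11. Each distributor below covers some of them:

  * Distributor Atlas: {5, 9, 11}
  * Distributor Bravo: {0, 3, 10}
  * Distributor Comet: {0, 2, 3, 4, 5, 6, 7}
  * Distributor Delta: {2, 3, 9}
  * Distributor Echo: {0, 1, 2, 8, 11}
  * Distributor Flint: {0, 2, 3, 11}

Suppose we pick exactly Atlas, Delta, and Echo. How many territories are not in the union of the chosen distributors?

4

Union of Atlas, Delta, Echo = {0, 1, 2, 3, 5, 8, 9, 11}.
Not covered: 4, 6, 7, 10 — 4 territories.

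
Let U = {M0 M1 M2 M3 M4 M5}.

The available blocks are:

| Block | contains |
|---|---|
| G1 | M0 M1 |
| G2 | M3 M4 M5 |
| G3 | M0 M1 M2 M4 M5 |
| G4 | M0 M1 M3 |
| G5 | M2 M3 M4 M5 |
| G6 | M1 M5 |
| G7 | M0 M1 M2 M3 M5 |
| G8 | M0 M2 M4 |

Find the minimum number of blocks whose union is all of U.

2

Take {G1, G5}. Their union is {M0, M1, M2, M3, M4, M5}, which is all 6 elements.
No single block has all 6 elements (the largest, G3, has 5), so 2 is optimal.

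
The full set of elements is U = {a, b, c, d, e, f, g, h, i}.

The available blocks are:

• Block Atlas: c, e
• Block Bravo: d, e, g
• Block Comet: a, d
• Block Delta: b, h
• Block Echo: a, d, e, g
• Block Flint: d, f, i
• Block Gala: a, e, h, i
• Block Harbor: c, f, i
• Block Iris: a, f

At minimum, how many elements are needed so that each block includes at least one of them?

Take T = {a, b, c, d}. Each listed block contains at least one of these, so T is a hitting set of size 4.
No choice of 3 elements meets every block, so 4 is the minimum.

4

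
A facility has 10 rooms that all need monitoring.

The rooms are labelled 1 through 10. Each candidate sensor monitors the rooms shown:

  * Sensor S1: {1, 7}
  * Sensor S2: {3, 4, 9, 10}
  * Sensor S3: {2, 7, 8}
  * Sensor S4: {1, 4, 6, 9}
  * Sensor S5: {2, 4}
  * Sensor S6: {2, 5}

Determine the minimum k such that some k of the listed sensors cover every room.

4

Take {S2, S3, S4, S6}. Their union is {1, 2, 3, 4, 5, 6, 7, 8, 9, 10}, which is all 10 rooms.
No 3 of the 6 sensors cover everything (all 20 combinations miss at least one room), so 4 is optimal.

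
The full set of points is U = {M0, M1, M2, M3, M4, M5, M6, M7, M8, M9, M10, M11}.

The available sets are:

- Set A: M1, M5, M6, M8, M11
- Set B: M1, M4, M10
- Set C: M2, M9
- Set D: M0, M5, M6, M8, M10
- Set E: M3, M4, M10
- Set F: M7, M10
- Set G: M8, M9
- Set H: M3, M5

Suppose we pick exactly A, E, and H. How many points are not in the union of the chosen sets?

4

Union of A, E, H = {M1, M3, M4, M5, M6, M8, M10, M11}.
Not covered: M0, M2, M7, M9 — 4 points.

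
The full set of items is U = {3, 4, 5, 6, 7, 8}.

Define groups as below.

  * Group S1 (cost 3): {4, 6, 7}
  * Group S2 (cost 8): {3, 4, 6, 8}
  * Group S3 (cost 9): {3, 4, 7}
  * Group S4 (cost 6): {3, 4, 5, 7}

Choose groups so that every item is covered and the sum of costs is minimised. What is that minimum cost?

S2, S4 together cover every item (S2 ∪ S4 = {3, 4, 5, 6, 7, 8}); total cost 8 + 6 = 14.
The greedy pick S1, S4, S2 costs 17; no covering selection beats 14.

14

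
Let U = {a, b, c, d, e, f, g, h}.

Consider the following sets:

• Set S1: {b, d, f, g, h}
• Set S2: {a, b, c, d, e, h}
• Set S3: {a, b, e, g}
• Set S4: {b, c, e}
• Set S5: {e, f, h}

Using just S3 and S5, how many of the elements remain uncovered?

Union of S3, S5 = {a, b, e, f, g, h}.
Not covered: c, d — 2 elements.

2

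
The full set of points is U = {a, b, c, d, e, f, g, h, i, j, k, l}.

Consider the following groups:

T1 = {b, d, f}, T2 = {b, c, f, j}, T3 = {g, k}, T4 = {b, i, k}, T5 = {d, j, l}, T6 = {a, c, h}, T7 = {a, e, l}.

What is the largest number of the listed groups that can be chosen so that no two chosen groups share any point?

T1, T3, T7 are pairwise disjoint (T1={b,d,f}; T3={g,k}; T7={a,e,l}).
Every remaining group overlaps one of these, and no 4 of the listed groups are pairwise disjoint, so 3 is the maximum.

3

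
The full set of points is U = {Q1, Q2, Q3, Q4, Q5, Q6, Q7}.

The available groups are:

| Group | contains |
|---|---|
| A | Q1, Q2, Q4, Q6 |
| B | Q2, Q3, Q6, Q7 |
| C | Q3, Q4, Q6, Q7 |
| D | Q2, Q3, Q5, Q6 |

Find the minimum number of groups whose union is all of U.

3

Take {A, C, D}. Their union is {Q1, Q2, Q3, Q4, Q5, Q6, Q7}, which is all 7 points.
Only A contains Q1, so A is forced; the remaining 3 points need at least 2 more groups (each remaining group adds at most 2) — so at least 3 groups are needed, and 3 is optimal.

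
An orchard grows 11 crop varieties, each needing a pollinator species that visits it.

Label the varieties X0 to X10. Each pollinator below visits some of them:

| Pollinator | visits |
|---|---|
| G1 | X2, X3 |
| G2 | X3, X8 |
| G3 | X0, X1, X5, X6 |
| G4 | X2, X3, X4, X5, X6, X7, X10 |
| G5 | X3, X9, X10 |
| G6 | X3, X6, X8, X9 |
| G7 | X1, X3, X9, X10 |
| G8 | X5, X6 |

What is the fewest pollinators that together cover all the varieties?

3

G3 and G4 and G6 together: G3 ∪ G4 ∪ G6 = {X0, X1, X2, X3, X4, X5, X6, X7, X8, X9, X10} — every variety is covered.
Only G3 contains X0, so G3 is forced; the remaining 7 varieties need at least 2 more pollinators (each remaining pollinator adds at most 5) — so at least 3 pollinators are needed, and 3 is optimal.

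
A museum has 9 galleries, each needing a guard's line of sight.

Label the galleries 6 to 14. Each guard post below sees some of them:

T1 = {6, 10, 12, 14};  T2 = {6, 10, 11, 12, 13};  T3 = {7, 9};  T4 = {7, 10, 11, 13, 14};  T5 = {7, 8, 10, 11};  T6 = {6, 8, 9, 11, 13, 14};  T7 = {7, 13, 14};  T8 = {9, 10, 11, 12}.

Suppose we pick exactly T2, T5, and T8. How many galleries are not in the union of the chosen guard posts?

1

Union of T2, T5, T8 = {6, 7, 8, 9, 10, 11, 12, 13}.
Not covered: 14 — 1 gallery.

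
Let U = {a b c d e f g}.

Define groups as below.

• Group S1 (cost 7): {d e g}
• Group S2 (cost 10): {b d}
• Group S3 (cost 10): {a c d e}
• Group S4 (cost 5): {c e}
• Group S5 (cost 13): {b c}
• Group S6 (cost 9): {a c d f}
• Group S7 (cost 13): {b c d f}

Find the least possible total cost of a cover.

S1, S2, S6 together cover every point (S1 ∪ S2 ∪ S6 = {a, b, c, d, e, f, g}); total cost 7 + 10 + 9 = 26.
No covering selection has total cost below 26.

26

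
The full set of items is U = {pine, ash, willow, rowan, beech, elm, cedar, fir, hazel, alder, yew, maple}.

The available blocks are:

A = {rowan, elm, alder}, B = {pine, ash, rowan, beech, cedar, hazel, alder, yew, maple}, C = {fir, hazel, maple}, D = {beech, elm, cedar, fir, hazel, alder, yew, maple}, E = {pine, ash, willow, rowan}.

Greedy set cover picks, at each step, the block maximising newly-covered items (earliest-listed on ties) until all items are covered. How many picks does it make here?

3

Greedy: pick B (covers 9 new) → pick D (covers 2 new) → pick E (covers 1 new). Total picks: 3.
(The true minimum cover uses only 2 blocks, so greedy is not optimal here.)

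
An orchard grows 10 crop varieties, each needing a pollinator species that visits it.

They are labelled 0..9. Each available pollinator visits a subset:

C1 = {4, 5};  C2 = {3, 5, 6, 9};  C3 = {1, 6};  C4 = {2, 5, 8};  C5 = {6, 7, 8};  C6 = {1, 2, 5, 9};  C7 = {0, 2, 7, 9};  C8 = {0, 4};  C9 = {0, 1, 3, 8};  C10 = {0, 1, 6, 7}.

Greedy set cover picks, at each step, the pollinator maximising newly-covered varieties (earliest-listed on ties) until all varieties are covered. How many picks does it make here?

4

Greedy: pick C2 (covers 4 new) → pick C7 (covers 3 new) → pick C9 (covers 2 new) → pick C1 (covers 1 new). Total picks: 4.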